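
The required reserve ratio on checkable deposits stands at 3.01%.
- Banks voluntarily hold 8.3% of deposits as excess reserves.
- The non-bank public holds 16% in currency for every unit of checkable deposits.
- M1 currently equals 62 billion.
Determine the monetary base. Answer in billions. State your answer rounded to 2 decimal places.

14.60 billion

The money multiplier is m = (1 + c) / (rr + e + c) = (1 + 0.16) / (0.0301 + 0.083 + 0.16) ≈ 4.24753.
MB = M / m = 62 / 4.24753 ≈ 14.5967 billion.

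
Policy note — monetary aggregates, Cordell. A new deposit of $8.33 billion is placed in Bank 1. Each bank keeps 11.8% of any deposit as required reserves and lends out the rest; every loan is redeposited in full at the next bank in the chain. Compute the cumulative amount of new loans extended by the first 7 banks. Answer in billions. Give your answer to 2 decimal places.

$36.41 billion

Bank i lends (1 − rr)^i of the original deposit: Bank 1 lends 8.33·0.8820 ≈ 7.3471, Bank 2 lends 8.33·0.8820² ≈ 6.4801, and so on.
Summing a geometric series: total = 8.33·[0.8820·(1 − 0.8820^7) / (1 − 0.8820)] ≈ 36.4102 billion.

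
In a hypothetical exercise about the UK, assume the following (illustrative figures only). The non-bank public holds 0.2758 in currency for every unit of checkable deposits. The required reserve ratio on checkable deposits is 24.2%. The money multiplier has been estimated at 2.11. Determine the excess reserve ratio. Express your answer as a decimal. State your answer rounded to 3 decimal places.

Using m = 2.11. Since m = (1 + c)/(c + rr + e), the denominator satisfies c + rr + e = (1 + c)/m = (1 + 0.2758) / 2.11 ≈ 0.604645.
With c = 0.2758 and rr = 0.242, the excess reserve ratio is 0.604645 − 0.2758 − 0.242 = 0.086845.

0.087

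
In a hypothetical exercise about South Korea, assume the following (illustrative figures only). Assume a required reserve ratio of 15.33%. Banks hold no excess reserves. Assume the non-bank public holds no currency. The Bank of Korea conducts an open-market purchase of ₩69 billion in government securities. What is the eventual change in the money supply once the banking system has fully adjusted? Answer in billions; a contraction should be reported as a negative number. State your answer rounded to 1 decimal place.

The simple money multiplier is m = 1/rr = 1/0.1533 ≈ 6.5232.
An open-market purchase increases the monetary base by 69 billion, so ΔM = m × ΔMB = 6.5232 × 69 = 450.1008 billion.

₩450.1 billion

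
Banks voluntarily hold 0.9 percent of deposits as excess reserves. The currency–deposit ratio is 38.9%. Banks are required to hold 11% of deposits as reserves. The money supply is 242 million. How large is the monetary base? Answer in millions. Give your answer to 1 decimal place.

88.5 million

The money multiplier is m = (1 + c) / (rr + e + c) = (1 + 0.389) / (0.11 + 0.009 + 0.389) ≈ 2.73425.
MB = M / m = 242 / 2.73425 ≈ 88.5069 million.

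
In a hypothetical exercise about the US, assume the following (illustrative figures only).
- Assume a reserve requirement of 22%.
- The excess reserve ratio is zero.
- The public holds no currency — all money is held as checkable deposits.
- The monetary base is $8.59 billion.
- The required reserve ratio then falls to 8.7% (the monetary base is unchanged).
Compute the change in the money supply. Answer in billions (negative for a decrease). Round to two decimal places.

Initially m₁ = 1 / (0.22) ≈ 4.5455, so M₁ = 4.5455 × 8.59 ≈ 39.0458 billion.
After the change m₂ = 1 / (0.087) ≈ 11.4943, so M₂ = 11.4943 × 8.59 ≈ 98.736 billion.
ΔM = M₂ − M₁ = 98.736 − 39.0458 = 59.6902 billion.

$59.69 billion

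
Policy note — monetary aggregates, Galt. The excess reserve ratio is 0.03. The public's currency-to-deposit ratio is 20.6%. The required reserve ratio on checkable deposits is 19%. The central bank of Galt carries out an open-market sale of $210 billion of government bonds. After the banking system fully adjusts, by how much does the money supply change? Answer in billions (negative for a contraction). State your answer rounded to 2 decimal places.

-594.51 billion

The money multiplier is m = (1 + c) / (rr + e + c) = (1 + 0.206) / (0.19 + 0.03 + 0.206) ≈ 2.830986.
The sale removes 210 billion of base, so ΔM = m × ΔMB = 2.830986 × (−210) ≈ -594.5071 billion.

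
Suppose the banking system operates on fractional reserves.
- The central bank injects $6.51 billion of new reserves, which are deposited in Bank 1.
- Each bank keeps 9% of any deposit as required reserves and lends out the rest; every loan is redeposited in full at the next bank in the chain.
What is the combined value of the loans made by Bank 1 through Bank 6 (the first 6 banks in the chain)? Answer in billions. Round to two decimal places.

Bank i lends (1 − rr)^i of the original deposit: Bank 1 lends 6.51·0.9100 = 5.9241, Bank 2 lends 6.51·0.9100² ≈ 5.3909, and so on.
Summing a geometric series: total = 6.51·[0.9100·(1 − 0.9100^6) / (1 − 0.9100)] ≈ 28.4443 billion.

$28.44 billion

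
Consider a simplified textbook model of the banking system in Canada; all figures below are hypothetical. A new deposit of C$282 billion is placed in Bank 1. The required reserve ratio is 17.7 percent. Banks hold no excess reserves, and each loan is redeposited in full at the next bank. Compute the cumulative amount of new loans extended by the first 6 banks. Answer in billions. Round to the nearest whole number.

Bank i lends (1 − rr)^i of the original deposit: Bank 1 lends 282·0.8230 = 232.0860, Bank 2 lends 282·0.8230² ≈ 191.0068, and so on.
Summing a geometric series: total = 282·[0.8230·(1 − 0.8230^6) / (1 − 0.8230)] ≈ 903.7700 billion.

C$904 billion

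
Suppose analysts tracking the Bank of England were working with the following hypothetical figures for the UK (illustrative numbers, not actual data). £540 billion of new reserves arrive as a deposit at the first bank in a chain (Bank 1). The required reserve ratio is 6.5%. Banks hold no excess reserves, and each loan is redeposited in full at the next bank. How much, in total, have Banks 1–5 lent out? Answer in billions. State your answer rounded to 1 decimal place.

£2217.0 billion

Bank i lends (1 − rr)^i of the original deposit: Bank 1 lends 540·0.9350 = 504.9000, Bank 2 lends 540·0.9350² = 472.0815, and so on.
Summing a geometric series: total = 540·[0.9350·(1 − 0.9350^5) / (1 − 0.9350)] ≈ 2216.9627 billion.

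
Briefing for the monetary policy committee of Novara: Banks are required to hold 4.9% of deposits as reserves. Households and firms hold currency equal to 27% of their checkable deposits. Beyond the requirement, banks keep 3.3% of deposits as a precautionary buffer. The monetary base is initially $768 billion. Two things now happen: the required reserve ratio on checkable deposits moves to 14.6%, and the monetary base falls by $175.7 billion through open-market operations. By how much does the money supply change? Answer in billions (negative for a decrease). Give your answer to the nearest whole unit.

Before: m₁ = (1 + 0.27) / (0.049 + 0.033 + 0.27) ≈ 3.6080, MB₁ = 768, so M₁ = 3.6080 × 768 = 2770.944 billion.
After: m₂ = (1 + 0.27) / (0.146 + 0.033 + 0.27) ≈ 2.8285, MB₂ = 768 − 175.7 = 592.3, so M₂ = 2.8285 × 592.3 ≈ 1675.3205 billion.
ΔM = M₂ − M₁ = 1675.3205 − 2770.944 = -1095.6235 billion.

-1096 billion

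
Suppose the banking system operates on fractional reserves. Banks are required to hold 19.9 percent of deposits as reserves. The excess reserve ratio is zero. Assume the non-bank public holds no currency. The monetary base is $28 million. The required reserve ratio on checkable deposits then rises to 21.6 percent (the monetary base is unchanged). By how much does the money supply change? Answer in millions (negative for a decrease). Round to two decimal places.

-11.07 million

Initially m₁ = 1 / (0.199) ≈ 5.02513, so M₁ = 5.02513 × 28 ≈ 140.7036 million.
After the change m₂ = 1 / (0.216) ≈ 4.62963, so M₂ = 4.62963 × 28 ≈ 129.6296 million.
ΔM = M₂ − M₁ = 129.6296 − 140.7036 = -11.074 million.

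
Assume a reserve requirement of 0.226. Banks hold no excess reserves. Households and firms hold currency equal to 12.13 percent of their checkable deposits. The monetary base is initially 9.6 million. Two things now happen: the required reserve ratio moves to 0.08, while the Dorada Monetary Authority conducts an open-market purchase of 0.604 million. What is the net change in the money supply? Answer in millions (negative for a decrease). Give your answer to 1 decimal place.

25.8 million

Before: m₁ = (1 + 0.1213) / (0.226 + 0.1213) ≈ 3.2286, MB₁ = 9.6, so M₁ = 3.2286 × 9.6 ≈ 30.9946 million.
After: m₂ = (1 + 0.1213) / (0.08 + 0.1213) ≈ 5.5703, MB₂ = 9.6 + 0.604 = 10.204, so M₂ = 5.5703 × 10.204 ≈ 56.8393 million.
ΔM = M₂ − M₁ = 56.8393 − 30.9946 = 25.8447 million.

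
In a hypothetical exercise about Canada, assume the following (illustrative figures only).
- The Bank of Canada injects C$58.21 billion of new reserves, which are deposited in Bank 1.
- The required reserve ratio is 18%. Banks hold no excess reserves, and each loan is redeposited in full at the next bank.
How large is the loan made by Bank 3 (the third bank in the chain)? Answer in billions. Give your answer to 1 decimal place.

Each bank lends a fraction (1 − rr) = 0.8200 of the deposit it receives, so Bank 3 receives 58.21·0.8200^2 and lends 58.21·0.8200^3 ≈ 32.0951 billion.

C$32.1 billion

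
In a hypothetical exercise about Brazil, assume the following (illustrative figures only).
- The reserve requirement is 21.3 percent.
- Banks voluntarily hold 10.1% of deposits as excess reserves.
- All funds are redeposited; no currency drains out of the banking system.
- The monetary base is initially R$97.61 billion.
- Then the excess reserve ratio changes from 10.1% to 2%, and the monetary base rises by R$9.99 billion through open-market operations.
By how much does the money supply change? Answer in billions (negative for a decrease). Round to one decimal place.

Before: m₁ = 1 / (0.213 + 0.101) ≈ 3.18471, MB₁ = 97.61, so M₁ = 3.18471 × 97.61 ≈ 310.8595 billion.
After: m₂ = 1 / (0.213 + 0.02) ≈ 4.29185, MB₂ = 97.61 + 9.99 = 107.6, so M₂ = 4.29185 × 107.6 ≈ 461.8031 billion.
ΔM = M₂ − M₁ = 461.8031 − 310.8595 = 150.9436 billion.

R$150.9 billion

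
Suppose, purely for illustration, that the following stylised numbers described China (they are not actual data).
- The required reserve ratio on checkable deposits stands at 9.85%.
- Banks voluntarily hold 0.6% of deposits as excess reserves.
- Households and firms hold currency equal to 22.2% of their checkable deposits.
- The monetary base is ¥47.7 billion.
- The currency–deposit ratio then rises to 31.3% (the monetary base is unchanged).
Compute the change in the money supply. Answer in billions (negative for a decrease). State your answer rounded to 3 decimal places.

-28.516 billion

Initially m₁ = (1 + 0.222) / (0.0985 + 0.006 + 0.222) ≈ 3.742726, so M₁ = 3.742726 × 47.7 ≈ 178.528 billion.
After the change m₂ = (1 + 0.313) / (0.0985 + 0.006 + 0.313) ≈ 3.144910, so M₂ = 3.144910 × 47.7 ≈ 150.0122 billion.
ΔM = M₂ − M₁ = 150.0122 − 178.528 = -28.5158 billion.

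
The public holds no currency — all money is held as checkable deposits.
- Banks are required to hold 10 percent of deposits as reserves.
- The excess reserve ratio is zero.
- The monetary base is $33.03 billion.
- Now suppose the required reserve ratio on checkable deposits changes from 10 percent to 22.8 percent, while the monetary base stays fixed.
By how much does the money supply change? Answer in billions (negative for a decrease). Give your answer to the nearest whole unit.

-185 billion

Initially m₁ = 1 / (0.1) = 10, so M₁ = 10 × 33.03 = 330.3 billion.
After the change m₂ = 1 / (0.228) ≈ 4.3860, so M₂ = 4.3860 × 33.03 ≈ 144.8696 billion.
ΔM = M₂ − M₁ = 144.8696 − 330.3 = -185.4304 billion.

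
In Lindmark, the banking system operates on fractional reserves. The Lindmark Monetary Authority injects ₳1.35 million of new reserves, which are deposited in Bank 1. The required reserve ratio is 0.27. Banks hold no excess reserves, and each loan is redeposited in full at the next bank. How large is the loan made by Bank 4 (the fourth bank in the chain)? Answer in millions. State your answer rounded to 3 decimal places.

₳0.383 million

Each bank lends a fraction (1 − rr) = 0.7300 of the deposit it receives, so Bank 4 receives 1.35·0.7300^3 and lends 1.35·0.7300^4 ≈ 0.3834 million.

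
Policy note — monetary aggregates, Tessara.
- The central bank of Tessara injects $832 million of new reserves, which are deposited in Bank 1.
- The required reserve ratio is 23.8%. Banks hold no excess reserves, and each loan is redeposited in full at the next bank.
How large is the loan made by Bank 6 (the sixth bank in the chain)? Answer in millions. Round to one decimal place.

Each bank lends a fraction (1 − rr) = 0.7620 of the deposit it receives, so Bank 6 receives 832·0.7620^5 and lends 832·0.7620^6 ≈ 162.8745 million.

$162.9 million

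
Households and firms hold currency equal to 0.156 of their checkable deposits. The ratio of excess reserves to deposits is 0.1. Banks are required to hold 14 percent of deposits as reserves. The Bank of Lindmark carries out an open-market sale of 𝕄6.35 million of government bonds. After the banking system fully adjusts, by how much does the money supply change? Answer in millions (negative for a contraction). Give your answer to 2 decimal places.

The money multiplier is m = (1 + c) / (rr + e + c) = (1 + 0.156) / (0.14 + 0.1 + 0.156) ≈ 2.9192.
The sale removes 6.35 million of base, so ΔM = m × ΔMB = 2.9192 × (−6.35) ≈ -18.5369 million.

-18.54 million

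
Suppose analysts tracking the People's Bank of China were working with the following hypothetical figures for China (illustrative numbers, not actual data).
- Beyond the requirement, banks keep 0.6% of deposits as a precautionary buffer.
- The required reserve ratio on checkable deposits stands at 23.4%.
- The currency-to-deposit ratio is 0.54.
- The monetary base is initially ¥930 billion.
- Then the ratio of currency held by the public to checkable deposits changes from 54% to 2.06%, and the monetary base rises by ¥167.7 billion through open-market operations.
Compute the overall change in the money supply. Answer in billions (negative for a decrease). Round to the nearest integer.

Before: m₁ = (1 + 0.54) / (0.234 + 0.006 + 0.54) ≈ 1.97436, MB₁ = 930, so M₁ = 1.97436 × 930 = 1836.1548 billion.
After: m₂ = (1 + 0.0206) / (0.234 + 0.006 + 0.0206) ≈ 3.91635, MB₂ = 930 + 167.7 = 1097.7, so M₂ = 3.91635 × 1097.7 ≈ 4298.9774 billion.
ΔM = M₂ − M₁ = 4298.9774 − 1836.1548 = 2462.8226 billion.

¥2463 billion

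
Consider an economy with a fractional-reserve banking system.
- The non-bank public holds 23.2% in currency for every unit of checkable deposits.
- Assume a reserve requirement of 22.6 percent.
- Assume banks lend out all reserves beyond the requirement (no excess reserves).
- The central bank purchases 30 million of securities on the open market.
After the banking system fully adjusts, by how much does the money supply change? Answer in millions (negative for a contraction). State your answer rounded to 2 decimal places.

The money multiplier is m = (1 + c) / (rr + c) = (1 + 0.232) / (0.226 + 0.232) ≈ 2.68996.
The purchase adds 30 million of base, so ΔM = m × ΔMB = 2.68996 × (+30) = 80.6988 million.

80.70 million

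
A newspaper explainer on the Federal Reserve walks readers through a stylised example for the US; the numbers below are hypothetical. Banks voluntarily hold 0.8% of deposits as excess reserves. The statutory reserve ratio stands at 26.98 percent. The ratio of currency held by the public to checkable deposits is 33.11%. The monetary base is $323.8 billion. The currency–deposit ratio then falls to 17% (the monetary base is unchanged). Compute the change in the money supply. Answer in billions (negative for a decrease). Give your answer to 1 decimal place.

Initially m₁ = (1 + 0.3311) / (0.2698 + 0.008 + 0.3311) ≈ 2.18607, so M₁ = 2.18607 × 323.8 ≈ 707.8495 billion.
After the change m₂ = (1 + 0.17) / (0.2698 + 0.008 + 0.17) ≈ 2.61277, so M₂ = 2.61277 × 323.8 ≈ 846.0149 billion.
ΔM = M₂ − M₁ = 846.0149 − 707.8495 = 138.1654 billion.

$138.2 billion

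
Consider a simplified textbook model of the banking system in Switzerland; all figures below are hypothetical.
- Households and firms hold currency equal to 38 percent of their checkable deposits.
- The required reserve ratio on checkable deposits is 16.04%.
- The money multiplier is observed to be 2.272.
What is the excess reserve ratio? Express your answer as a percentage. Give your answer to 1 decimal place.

6.7%

Using m = 2.272. Since m = (1 + c)/(c + rr + e), the denominator satisfies c + rr + e = (1 + c)/m = (1 + 0.38) / 2.272 ≈ 0.607394.
With c = 0.38 and rr = 0.1604, the excess reserve ratio is 0.607394 − 0.38 − 0.1604 = 0.066994.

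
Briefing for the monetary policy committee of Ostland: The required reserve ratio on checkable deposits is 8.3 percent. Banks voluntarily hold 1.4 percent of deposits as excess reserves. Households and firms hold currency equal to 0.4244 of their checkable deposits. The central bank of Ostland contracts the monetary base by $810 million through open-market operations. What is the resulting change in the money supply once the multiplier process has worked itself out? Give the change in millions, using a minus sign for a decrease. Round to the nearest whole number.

The money multiplier is m = (1 + c) / (rr + e + c) = (1 + 0.4244) / (0.083 + 0.014 + 0.4244) ≈ 2.7319.
The sale removes 810 million of base, so ΔM = m × ΔMB = 2.7319 × (−810) = -2212.839 million.

-2213 million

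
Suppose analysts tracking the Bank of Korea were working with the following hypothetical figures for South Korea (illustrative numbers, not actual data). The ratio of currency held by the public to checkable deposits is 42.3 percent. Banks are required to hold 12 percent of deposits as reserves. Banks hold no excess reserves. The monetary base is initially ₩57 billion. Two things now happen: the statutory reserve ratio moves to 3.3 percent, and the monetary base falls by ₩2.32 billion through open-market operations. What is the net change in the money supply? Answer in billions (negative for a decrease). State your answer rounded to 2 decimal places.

₩21.26 billion

Before: m₁ = (1 + 0.423) / (0.12 + 0.423) ≈ 2.62063, MB₁ = 57, so M₁ = 2.62063 × 57 ≈ 149.3759 billion.
After: m₂ = (1 + 0.423) / (0.033 + 0.423) ≈ 3.12061, MB₂ = 57 − 2.32 = 54.68, so M₂ = 3.12061 × 54.68 ≈ 170.635 billion.
ΔM = M₂ − M₁ = 170.635 − 149.3759 = 21.2591 billion.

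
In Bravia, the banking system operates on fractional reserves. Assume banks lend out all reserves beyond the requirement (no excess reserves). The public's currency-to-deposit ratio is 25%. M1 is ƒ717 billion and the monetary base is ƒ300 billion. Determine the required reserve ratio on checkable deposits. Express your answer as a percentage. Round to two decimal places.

27.30%

Using m = M/MB = 717/300 = 2.390000. Since m = (1 + c)/(c + rr + e), the denominator satisfies c + rr + e = (1 + c)/m = (1 + 0.25) / 2.390000 ≈ 0.523013.
With c = 0.25 and e = 0, the required reserve ratio on checkable deposits is 0.523013 − 0.25 − 0 = 0.273013.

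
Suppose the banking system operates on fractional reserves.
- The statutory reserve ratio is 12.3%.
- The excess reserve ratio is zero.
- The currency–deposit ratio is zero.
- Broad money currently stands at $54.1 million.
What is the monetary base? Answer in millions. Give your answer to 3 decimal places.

With no currency drain and no excess reserves, the money multiplier is m = 1/rr = 1/0.123 ≈ 8.130081.
The monetary base is MB = M / m = 54.1 / 8.130081 ≈ 6.6543 million.

$6.654 million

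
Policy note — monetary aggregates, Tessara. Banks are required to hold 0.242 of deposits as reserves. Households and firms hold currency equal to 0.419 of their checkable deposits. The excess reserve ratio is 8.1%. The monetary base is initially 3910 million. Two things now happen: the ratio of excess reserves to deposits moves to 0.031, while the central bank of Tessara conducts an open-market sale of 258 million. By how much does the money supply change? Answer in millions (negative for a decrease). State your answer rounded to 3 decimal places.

11.231 million

Before: m₁ = (1 + 0.419) / (0.242 + 0.081 + 0.419) ≈ 1.9123989, MB₁ = 3910, so M₁ = 1.9123989 × 3910 ≈ 7477.4797 million.
After: m₂ = (1 + 0.419) / (0.242 + 0.031 + 0.419) ≈ 2.0505780, MB₂ = 3910 − 258 = 3652, so M₂ = 2.0505780 × 3652 ≈ 7488.7109 million.
ΔM = M₂ − M₁ = 7488.7109 − 7477.4797 = 11.2312 million.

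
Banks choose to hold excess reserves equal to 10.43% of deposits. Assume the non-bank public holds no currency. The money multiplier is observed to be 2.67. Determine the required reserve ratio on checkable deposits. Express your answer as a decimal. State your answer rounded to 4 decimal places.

Using m = 2.67. Since m = (1 + c)/(c + rr + e), the denominator satisfies c + rr + e = (1 + c)/m = (1 + 0) / 2.67 ≈ 0.374532.
With c = 0 and e = 0.1043, the required reserve ratio on checkable deposits is 0.374532 − 0 − 0.1043 = 0.270232.

0.2702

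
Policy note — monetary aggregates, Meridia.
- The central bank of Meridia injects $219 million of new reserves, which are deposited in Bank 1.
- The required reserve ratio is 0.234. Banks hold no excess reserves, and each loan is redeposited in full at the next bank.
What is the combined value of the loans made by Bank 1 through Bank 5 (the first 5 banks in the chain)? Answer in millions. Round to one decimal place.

Bank i lends (1 − rr)^i of the original deposit: Bank 1 lends 219·0.7660 = 167.7540, Bank 2 lends 219·0.7660² ≈ 128.4996, and so on.
Summing a geometric series: total = 219·[0.7660·(1 − 0.7660^5) / (1 − 0.7660)] ≈ 527.8369 million.

$527.8 million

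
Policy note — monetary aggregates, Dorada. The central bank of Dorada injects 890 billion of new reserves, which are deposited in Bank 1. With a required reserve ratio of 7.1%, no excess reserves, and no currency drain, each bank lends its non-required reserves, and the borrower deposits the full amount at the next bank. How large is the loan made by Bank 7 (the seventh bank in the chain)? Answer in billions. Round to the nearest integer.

Each bank lends a fraction (1 − rr) = 0.9290 of the deposit it receives, so Bank 7 receives 890·0.9290^6 and lends 890·0.9290^7 ≈ 531.4960 billion.

531 billion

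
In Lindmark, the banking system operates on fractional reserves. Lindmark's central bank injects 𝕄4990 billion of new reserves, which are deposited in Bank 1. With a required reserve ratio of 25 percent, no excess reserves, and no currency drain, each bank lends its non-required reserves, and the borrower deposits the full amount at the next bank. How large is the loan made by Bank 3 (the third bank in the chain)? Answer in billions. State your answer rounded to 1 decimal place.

Each bank lends a fraction (1 − rr) = 0.7500 of the deposit it receives, so Bank 3 receives 4990·0.7500^2 and lends 4990·0.7500^3 ≈ 2105.1562 billion.

𝕄2105.2 billion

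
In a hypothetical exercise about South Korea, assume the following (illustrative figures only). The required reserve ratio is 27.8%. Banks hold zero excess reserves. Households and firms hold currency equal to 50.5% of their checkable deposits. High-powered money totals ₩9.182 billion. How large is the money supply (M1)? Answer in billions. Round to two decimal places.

The money multiplier is m = (1 + c) / (rr + c) = (1 + 0.505) / (0.278 + 0.505) ≈ 1.9221.
So M = m × MB = 1.9221 × 9.182 ≈ 17.6487 billion.

₩17.65 billion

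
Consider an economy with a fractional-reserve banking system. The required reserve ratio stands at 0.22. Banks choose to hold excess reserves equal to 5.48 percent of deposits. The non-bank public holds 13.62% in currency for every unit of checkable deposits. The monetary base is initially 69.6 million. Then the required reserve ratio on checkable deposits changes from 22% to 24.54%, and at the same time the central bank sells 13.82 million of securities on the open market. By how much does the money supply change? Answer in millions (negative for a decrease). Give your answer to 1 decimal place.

-47.2 million

Before: m₁ = (1 + 0.1362) / (0.22 + 0.0548 + 0.1362) ≈ 2.7645, MB₁ = 69.6, so M₁ = 2.7645 × 69.6 = 192.4092 million.
After: m₂ = (1 + 0.1362) / (0.2454 + 0.0548 + 0.1362) ≈ 2.6036, MB₂ = 69.6 − 13.82 = 55.78, so M₂ = 2.6036 × 55.78 ≈ 145.2288 million.
ΔM = M₂ − M₁ = 145.2288 − 192.4092 = -47.1804 million.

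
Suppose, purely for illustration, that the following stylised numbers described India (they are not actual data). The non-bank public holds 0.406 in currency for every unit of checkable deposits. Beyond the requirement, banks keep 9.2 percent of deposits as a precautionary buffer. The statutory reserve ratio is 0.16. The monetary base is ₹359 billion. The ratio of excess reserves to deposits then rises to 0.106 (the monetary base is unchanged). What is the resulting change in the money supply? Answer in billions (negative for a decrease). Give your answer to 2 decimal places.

Initially m₁ = (1 + 0.406) / (0.16 + 0.092 + 0.406) ≈ 2.136778, so M₁ = 2.136778 × 359 ≈ 767.1033 billion.
After the change m₂ = (1 + 0.406) / (0.16 + 0.106 + 0.406) ≈ 2.092262, so M₂ = 2.092262 × 359 ≈ 751.1221 billion.
ΔM = M₂ − M₁ = 751.1221 − 767.1033 = -15.9812 billion.

-15.98 billion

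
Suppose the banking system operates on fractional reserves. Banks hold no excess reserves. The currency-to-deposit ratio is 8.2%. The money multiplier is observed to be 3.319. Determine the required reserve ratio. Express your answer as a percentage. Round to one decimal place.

24.4%

Using m = 3.319. Since m = (1 + c)/(c + rr + e), the denominator satisfies c + rr + e = (1 + c)/m = (1 + 0.082) / 3.319 ≈ 0.326002.
With c = 0.082 and e = 0, the required reserve ratio is 0.326002 − 0.082 − 0 = 0.244002.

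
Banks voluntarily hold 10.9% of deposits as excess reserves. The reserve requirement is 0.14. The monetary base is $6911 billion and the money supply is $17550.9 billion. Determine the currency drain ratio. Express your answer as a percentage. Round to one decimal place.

23.9%

Using m = M/MB = 17550.9/6911 ≈ 2.539560. From m = (1 + c)/(c + rr + e), rearranging gives 1 + c = m·(c + rr + e), so c·(1 − m) = m·(rr + e) − 1.
Hence c = [m·(rr + e) − 1]/(1 − m) = [2.539560 × (0.14 + 0.109) − 1] / (1 − 2.539560) ≈ 0.238802.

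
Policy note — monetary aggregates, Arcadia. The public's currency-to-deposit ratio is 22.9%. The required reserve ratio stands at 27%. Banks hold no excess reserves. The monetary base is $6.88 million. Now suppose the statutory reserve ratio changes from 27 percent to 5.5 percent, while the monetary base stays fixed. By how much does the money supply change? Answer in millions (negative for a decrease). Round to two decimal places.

Initially m₁ = (1 + 0.229) / (0.27 + 0.229) ≈ 2.4629, so M₁ = 2.4629 × 6.88 ≈ 16.9448 million.
After the change m₂ = (1 + 0.229) / (0.055 + 0.229) ≈ 4.3275, so M₂ = 4.3275 × 6.88 = 29.7732 million.
ΔM = M₂ − M₁ = 29.7732 − 16.9448 = 12.8284 million.

$12.83 million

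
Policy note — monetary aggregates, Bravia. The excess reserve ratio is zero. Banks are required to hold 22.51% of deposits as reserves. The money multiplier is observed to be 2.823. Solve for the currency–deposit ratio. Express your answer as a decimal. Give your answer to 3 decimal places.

Using m = 2.823. From m = (1 + c)/(c + rr + e), rearranging gives 1 + c = m·(c + rr + e), so c·(1 − m) = m·(rr + e) − 1.
Hence c = [m·(rr + e) − 1]/(1 − m) = [2.823 × (0.2251 + 0) − 1] / (1 − 2.823) ≈ 0.199969.

0.200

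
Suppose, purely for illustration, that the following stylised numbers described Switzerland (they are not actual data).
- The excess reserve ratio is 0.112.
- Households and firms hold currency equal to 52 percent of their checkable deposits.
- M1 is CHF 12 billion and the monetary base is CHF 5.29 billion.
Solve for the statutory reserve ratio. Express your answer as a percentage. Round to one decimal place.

3.8%

Using m = M/MB = 12/5.29 ≈ 2.268431. Since m = (1 + c)/(c + rr + e), the denominator satisfies c + rr + e = (1 + c)/m = (1 + 0.52) / 2.268431 ≈ 0.670067.
With c = 0.52 and e = 0.112, the statutory reserve ratio is 0.670067 − 0.52 − 0.112 = 0.038067.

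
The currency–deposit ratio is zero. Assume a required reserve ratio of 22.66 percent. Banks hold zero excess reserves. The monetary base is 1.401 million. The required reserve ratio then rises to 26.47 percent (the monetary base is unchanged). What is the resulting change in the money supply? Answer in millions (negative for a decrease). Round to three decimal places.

-0.890 million

Initially m₁ = 1 / (0.2266) ≈ 4.41306, so M₁ = 4.41306 × 1.401 ≈ 6.1827 million.
After the change m₂ = 1 / (0.2647) ≈ 3.77786, so M₂ = 3.77786 × 1.401 ≈ 5.2928 million.
ΔM = M₂ − M₁ = 5.2928 − 6.1827 = -0.8899 million.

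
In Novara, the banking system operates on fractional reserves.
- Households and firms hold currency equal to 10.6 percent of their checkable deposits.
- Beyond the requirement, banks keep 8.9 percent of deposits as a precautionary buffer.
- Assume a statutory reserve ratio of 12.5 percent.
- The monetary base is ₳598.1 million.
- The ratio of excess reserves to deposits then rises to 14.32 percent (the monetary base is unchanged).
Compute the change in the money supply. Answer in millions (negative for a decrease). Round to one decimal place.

Initially m₁ = (1 + 0.106) / (0.125 + 0.089 + 0.106) = 3.45625, so M₁ = 3.45625 × 598.1 ≈ 2067.1831 million.
After the change m₂ = (1 + 0.106) / (0.125 + 0.1432 + 0.106) ≈ 2.95564, so M₂ = 2.95564 × 598.1 ≈ 1767.7683 million.
ΔM = M₂ − M₁ = 1767.7683 − 2067.1831 = -299.4148 million.

-299.4 million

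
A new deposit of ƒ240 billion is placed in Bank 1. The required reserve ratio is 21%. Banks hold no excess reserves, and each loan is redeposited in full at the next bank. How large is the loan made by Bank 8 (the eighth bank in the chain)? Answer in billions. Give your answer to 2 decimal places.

Each bank lends a fraction (1 − rr) = 0.7900 of the deposit it receives, so Bank 8 receives 240·0.7900^7 and lends 240·0.7900^8 ≈ 36.4106 billion.

ƒ36.41 billion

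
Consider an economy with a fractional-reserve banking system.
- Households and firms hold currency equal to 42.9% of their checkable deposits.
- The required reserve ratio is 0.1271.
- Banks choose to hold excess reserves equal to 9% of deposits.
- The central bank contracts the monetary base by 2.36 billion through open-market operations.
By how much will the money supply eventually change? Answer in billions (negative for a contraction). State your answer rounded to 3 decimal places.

-5.220 billion

The money multiplier is m = (1 + c) / (rr + e + c) = (1 + 0.429) / (0.1271 + 0.09 + 0.429) ≈ 2.21173.
The sale removes 2.36 billion of base, so ΔM = m × ΔMB = 2.21173 × (−2.36) ≈ -5.2197 billion.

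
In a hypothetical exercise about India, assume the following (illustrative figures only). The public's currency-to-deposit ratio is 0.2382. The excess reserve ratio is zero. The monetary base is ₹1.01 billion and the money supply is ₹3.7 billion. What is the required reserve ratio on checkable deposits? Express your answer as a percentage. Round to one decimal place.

Using m = M/MB = 3.7/1.01 ≈ 3.663366. Since m = (1 + c)/(c + rr + e), the denominator satisfies c + rr + e = (1 + c)/m = (1 + 0.2382) / 3.663366 ≈ 0.337995.
With c = 0.2382 and e = 0, the required reserve ratio on checkable deposits is 0.337995 − 0.2382 − 0 = 0.099795.

10.0%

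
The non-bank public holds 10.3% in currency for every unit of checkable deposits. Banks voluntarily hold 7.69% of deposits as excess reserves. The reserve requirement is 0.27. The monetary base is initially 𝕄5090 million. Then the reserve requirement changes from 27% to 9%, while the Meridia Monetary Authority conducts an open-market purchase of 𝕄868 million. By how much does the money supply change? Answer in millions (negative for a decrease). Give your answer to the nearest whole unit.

Before: m₁ = (1 + 0.103) / (0.27 + 0.0769 + 0.103) ≈ 2.45166, MB₁ = 5090, so M₁ = 2.45166 × 5090 = 12478.9494 million.
After: m₂ = (1 + 0.103) / (0.09 + 0.0769 + 0.103) ≈ 4.08670, MB₂ = 5090 + 868 = 5958, so M₂ = 4.08670 × 5958 = 24348.5586 million.
ΔM = M₂ − M₁ = 24348.5586 − 12478.9494 = 11869.6092 million.

𝕄11870 million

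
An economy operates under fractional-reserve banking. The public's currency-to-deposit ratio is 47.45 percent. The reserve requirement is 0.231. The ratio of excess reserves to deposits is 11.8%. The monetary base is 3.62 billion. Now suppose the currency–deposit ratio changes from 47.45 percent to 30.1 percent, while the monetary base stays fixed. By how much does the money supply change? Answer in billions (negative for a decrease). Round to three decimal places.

Initially m₁ = (1 + 0.4745) / (0.231 + 0.118 + 0.4745) ≈ 1.79053, so M₁ = 1.79053 × 3.62 ≈ 6.4817 billion.
After the change m₂ = (1 + 0.301) / (0.231 + 0.118 + 0.301) ≈ 2.00154, so M₂ = 2.00154 × 3.62 ≈ 7.2456 billion.
ΔM = M₂ − M₁ = 7.2456 − 6.4817 = 0.7639 billion.

0.764 billion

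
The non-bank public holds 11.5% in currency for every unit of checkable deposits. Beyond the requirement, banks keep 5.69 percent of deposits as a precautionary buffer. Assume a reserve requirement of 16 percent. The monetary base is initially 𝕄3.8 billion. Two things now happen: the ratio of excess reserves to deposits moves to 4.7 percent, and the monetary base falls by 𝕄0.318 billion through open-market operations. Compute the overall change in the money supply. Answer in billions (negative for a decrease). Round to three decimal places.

-0.709 billion

Before: m₁ = (1 + 0.115) / (0.16 + 0.0569 + 0.115) ≈ 3.35945, MB₁ = 3.8, so M₁ = 3.35945 × 3.8 ≈ 12.7659 billion.
After: m₂ = (1 + 0.115) / (0.16 + 0.047 + 0.115) ≈ 3.46273, MB₂ = 3.8 − 0.318 = 3.482, so M₂ = 3.46273 × 3.482 ≈ 12.0572 billion.
ΔM = M₂ − M₁ = 12.0572 − 12.7659 = -0.7087 billion.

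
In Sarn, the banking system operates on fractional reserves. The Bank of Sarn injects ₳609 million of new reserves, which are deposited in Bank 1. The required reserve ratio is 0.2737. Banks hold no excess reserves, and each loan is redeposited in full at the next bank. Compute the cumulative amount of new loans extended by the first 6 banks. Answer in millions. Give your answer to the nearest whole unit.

Bank i lends (1 − rr)^i of the original deposit: Bank 1 lends 609·0.7263 = 442.3167, Bank 2 lends 609·0.7263² ≈ 321.2546, and so on.
Summing a geometric series: total = 609·[0.7263·(1 − 0.7263^6) / (1 − 0.7263)] ≈ 1378.8420 million.

₳1379 million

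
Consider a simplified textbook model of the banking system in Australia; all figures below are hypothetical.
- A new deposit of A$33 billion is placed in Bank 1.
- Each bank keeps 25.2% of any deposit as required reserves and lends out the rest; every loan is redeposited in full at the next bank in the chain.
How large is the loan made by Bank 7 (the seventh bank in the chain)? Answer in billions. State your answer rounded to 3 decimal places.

A$4.323 billion

Each bank lends a fraction (1 − rr) = 0.7480 of the deposit it receives, so Bank 7 receives 33·0.7480^6 and lends 33·0.7480^7 ≈ 4.3234 billion.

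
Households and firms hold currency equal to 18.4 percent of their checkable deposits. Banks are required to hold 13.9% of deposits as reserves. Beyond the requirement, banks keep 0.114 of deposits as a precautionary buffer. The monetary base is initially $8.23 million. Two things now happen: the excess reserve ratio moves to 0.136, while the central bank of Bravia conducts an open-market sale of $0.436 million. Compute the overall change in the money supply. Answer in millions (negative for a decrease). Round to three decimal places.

-2.193 million

Before: m₁ = (1 + 0.184) / (0.139 + 0.114 + 0.184) ≈ 2.70938, MB₁ = 8.23, so M₁ = 2.70938 × 8.23 ≈ 22.2982 million.
After: m₂ = (1 + 0.184) / (0.139 + 0.136 + 0.184) ≈ 2.57952, MB₂ = 8.23 − 0.436 = 7.794, so M₂ = 2.57952 × 7.794 ≈ 20.1048 million.
ΔM = M₂ − M₁ = 20.1048 − 22.2982 = -2.1934 million.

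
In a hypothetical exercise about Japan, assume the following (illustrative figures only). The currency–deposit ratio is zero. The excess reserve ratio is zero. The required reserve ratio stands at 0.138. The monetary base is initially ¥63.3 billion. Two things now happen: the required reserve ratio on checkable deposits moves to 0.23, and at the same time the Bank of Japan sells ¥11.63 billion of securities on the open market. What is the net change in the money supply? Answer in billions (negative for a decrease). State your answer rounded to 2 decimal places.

Before: m₁ = 1 / (0.138) ≈ 7.24638, MB₁ = 63.3, so M₁ = 7.24638 × 63.3 ≈ 458.6959 billion.
After: m₂ = 1 / (0.23) ≈ 4.34783, MB₂ = 63.3 − 11.63 = 51.67, so M₂ = 4.34783 × 51.67 ≈ 224.6524 billion.
ΔM = M₂ − M₁ = 224.6524 − 458.6959 = -234.0435 billion.

-234.04 billion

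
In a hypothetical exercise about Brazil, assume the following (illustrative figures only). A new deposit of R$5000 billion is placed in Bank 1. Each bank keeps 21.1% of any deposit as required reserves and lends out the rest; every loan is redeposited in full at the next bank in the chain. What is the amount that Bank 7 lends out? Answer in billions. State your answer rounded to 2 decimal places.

R$951.72 billion

Each bank lends a fraction (1 − rr) = 0.7890 of the deposit it receives, so Bank 7 receives 5000·0.7890^6 and lends 5000·0.7890^7 ≈ 951.7196 billion.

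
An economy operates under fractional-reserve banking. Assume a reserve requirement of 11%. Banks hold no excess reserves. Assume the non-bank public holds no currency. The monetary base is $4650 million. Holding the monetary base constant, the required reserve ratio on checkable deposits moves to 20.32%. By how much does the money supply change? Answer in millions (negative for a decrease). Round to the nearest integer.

Initially m₁ = 1 / (0.11) ≈ 9.09091, so M₁ = 9.09091 × 4650 = 42272.7315 million.
After the change m₂ = 1 / (0.2032) ≈ 4.92126, so M₂ = 4.92126 × 4650 = 22883.859 million.
ΔM = M₂ − M₁ = 22883.859 − 42272.7315 = -19388.8725 million.

-19389 million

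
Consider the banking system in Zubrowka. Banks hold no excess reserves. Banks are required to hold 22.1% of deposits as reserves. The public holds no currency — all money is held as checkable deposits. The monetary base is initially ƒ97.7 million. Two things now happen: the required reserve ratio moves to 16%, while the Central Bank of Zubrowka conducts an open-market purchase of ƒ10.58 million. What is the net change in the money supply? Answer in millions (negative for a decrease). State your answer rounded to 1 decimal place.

ƒ234.7 million

Before: m₁ = 1 / (0.221) ≈ 4.52489, MB₁ = 97.7, so M₁ = 4.52489 × 97.7 ≈ 442.0818 million.
After: m₂ = 1 / (0.16) = 6.25, MB₂ = 97.7 + 10.58 = 108.28, so M₂ = 6.25 × 108.28 = 676.75 million.
ΔM = M₂ − M₁ = 676.75 − 442.0818 = 234.6682 million.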